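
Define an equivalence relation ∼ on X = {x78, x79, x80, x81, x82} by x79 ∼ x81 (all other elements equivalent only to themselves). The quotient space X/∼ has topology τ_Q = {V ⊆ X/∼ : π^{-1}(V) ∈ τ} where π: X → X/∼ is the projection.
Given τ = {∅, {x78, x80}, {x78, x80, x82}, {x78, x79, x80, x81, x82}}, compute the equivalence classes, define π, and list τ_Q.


X/∼ = {[x78], [x79=x81], [x80], [x82]}; |τ_Q| = 4.

Equivalence classes: [x78], [x79=x81], [x80], [x82].
Quotient map π: X → X/∼ sends x78 ↦ [x78], x79 ↦ [x79=x81], x80 ↦ [x80], x81 ↦ [x79=x81], x82 ↦ [x82].
For each subset V ⊆ X/∼, compute π^{-1}(V) ⊆ X and check whether π^{-1}(V) ∈ τ. V is open in τ_Q iff π^{-1}(V) ∈ τ.
  V = {}: π^{-1}(V) = ∅ ∈ τ ✓.
  V = {[x78]}: π^{-1}(V) = {x78} ∉ τ ✗.
  V = {[x79=x81]}: π^{-1}(V) = {x79, x81} ∉ τ ✗.
  V = {[x78], [x79=x81]}: π^{-1}(V) = {x78, x79, x81} ∉ τ ✗.
  V = {[x80]}: π^{-1}(V) = {x80} ∉ τ ✗.
  V = {[x78], [x80]}: π^{-1}(V) = {x78, x80} ∈ τ ✓.
  V = {[x79=x81], [x80]}: π^{-1}(V) = {x79, x80, x81} ∉ τ ✗.
  V = {[x78], [x79=x81], [x80]}: π^{-1}(V) = {x78, x79, x80, x81} ∉ τ ✗.
  V = {[x82]}: π^{-1}(V) = {x82} ∉ τ ✗.
  V = {[x78], [x82]}: π^{-1}(V) = {x78, x82} ∉ τ ✗.
  V = {[x79=x81], [x82]}: π^{-1}(V) = {x79, x81, x82} ∉ τ ✗.
  V = {[x78], [x79=x81], [x82]}: π^{-1}(V) = {x78, x79, x81, x82} ∉ τ ✗.
  V = {[x80], [x82]}: π^{-1}(V) = {x80, x82} ∉ τ ✗.
  V = {[x78], [x80], [x82]}: π^{-1}(V) = {x78, x80, x82} ∈ τ ✓.
  V = {[x79=x81], [x80], [x82]}: π^{-1}(V) = {x79, x80, x81, x82} ∉ τ ✗.
  V = {[x78], [x79=x81], [x80], [x82]}: π^{-1}(V) = {x78, x79, x80, x81, x82} ∈ τ ✓.
Open sets in the quotient: τ_Q = {{}, {[x78], [x80]}, {[x78], [x80], [x82]}, {[x78], [x79=x81], [x80], [x82]}} (4 elements).


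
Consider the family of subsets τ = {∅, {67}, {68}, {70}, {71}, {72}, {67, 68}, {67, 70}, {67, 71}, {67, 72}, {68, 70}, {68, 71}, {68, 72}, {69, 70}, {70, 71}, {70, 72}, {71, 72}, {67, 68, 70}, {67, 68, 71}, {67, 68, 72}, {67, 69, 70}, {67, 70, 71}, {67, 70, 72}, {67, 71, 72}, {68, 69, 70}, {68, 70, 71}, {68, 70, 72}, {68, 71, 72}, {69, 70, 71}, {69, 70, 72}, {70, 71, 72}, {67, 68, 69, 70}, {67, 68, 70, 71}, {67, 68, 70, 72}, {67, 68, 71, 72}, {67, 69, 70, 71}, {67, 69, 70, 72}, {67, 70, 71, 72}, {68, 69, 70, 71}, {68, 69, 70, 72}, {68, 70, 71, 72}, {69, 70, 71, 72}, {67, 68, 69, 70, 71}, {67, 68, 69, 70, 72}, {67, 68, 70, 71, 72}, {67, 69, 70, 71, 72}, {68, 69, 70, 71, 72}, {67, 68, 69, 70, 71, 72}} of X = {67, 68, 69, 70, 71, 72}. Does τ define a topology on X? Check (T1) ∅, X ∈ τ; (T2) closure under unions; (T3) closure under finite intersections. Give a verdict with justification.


τ IS a topology on X.

Axiom (T1): ∅ ∈ τ? Yes; X ∈ τ? Yes.
Axiom (T2/T3): check pairwise unions and intersections of members of τ.
All pairwise intersections and unions checked — each lies in τ. Therefore τ satisfies (T1), (T2), (T3): it IS a topology on X.


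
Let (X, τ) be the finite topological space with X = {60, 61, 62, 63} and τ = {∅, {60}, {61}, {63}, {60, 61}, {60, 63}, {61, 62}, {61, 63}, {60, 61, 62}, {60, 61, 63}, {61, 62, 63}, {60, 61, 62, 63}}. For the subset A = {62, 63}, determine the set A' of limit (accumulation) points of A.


A' = ∅

For each x ∈ X, list the open sets U ∈ τ with x ∈ U, then check whether U ∩ (A ∖ {x}) ≠ ∅ for every such U.
  x = 60: open {60} ∋ x has {60} ∩ (A ∖ {60}) = ∅, so x is NOT a limit point.
  x = 61: open {61} ∋ x has {61} ∩ (A ∖ {61}) = ∅, so x is NOT a limit point.
  x = 62: open {61, 62} ∋ x has {61, 62} ∩ (A ∖ {62}) = ∅, so x is NOT a limit point.
  x = 63: open {63} ∋ x has {63} ∩ (A ∖ {63}) = ∅, so x is NOT a limit point.
Collecting: A' = ∅.


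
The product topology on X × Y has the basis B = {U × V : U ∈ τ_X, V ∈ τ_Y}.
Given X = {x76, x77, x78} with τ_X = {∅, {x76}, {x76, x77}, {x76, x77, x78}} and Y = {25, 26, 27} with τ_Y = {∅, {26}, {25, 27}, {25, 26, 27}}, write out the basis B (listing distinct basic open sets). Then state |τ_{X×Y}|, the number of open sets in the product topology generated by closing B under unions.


Basis B = {∅ × ∅, {x76} × {26}, {x76} × {25, 27}, {x76, x77} × {26}, {x76} × {25, 26, 27}, {x76, x77, x78} × {26}, {x76, x77} × {25, 27}, {x76, x77} × {25, 26, 27}, {x76, x77, x78} × {25, 27}, {x76, x77, x78} × {25, 26, 27}}; |τ_{X×Y}| = 16.

Enumerate products U × V with U ∈ τ_X, V ∈ τ_Y (deduplicated):
  ∅ × ∅ = {} (∅)
  {x76} × {26} = {(x76,26)}
  {x76} × {25, 27} = {(x76,25), (x76,27)}
  {x76, x77} × {26} = {(x76,26), (x77,26)}
  {x76} × {25, 26, 27} = {(x76,25), (x76,26), (x76,27)}
  {x76, x77, x78} × {26} = {(x76,26), (x77,26), (x78,26)}
  {x76, x77} × {25, 27} = {(x76,25), (x76,27), (x77,25), (x77,27)}
  {x76, x77} × {25, 26, 27} = {(x76,25), (x76,26), (x76,27), (x77,25), (x77,26), (x77,27)}
  {x76, x77, x78} × {25, 27} = {(x76,25), (x76,27), (x77,25), (x77,27), (x78,25), (x78,27)}
  {x76, x77, x78} × {25, 26, 27} = {(x76,25), (x76,26), (x76,27), (x77,25), (x77,26), (x77,27), (x78,25), (x78,26), (x78,27)}
These 10 distinct sets form the basis B.
Close under arbitrary unions to get τ_{X×Y}; counting gives |τ_{X×Y}| = 16.


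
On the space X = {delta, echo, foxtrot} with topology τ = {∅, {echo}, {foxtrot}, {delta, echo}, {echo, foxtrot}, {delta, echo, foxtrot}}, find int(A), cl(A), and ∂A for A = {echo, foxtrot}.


int(A) = {echo, foxtrot}, cl(A) = {delta, echo, foxtrot}, ∂A = {delta}.

Closed sets in (X, τ) are complements of opens:
  closed(X, τ) = {∅, {delta}, {foxtrot}, {delta, echo}, {delta, foxtrot}, {delta, echo, foxtrot}}.
int(A) = ⋃ {U ∈ τ : U ⊆ A}. Opens contained in A: ∅, {echo}, {foxtrot}, {echo, foxtrot}.
Taking the union of these: int(A) = {echo, foxtrot}.
cl(A) = ⋂ {C closed : A ⊆ C}. Closed sets containing A: {delta, echo, foxtrot}.
Intersecting these: cl(A) = {delta, echo, foxtrot}.
∂A = cl(A) ∖ int(A) = {delta, echo, foxtrot} ∖ {echo, foxtrot} = {delta}.


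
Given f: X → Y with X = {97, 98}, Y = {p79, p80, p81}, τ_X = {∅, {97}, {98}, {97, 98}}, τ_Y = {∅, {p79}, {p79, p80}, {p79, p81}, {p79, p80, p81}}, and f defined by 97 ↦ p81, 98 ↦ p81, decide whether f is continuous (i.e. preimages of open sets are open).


f IS continuous.

Compute f^{-1}(U) for each U ∈ τ_Y:
  U = ∅: f^{-1}(U) = ∅ ∈ τ_X ✓.
  U = {p79}: f^{-1}(U) = ∅ ∈ τ_X ✓.
  U = {p79, p80}: f^{-1}(U) = ∅ ∈ τ_X ✓.
  U = {p79, p81}: f^{-1}(U) = {97, 98} ∈ τ_X ✓.
  U = {p79, p80, p81}: f^{-1}(U) = {97, 98} ∈ τ_X ✓.
Every preimage lies in τ_X, so f IS continuous.


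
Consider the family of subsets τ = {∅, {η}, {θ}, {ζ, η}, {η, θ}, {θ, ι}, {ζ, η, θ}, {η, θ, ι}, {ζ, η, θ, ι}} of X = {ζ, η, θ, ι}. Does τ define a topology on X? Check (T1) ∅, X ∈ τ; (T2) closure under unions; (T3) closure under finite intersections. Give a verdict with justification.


τ IS a topology on X.

Axiom (T1): ∅ ∈ τ? Yes; X ∈ τ? Yes.
Axiom (T2/T3): check pairwise unions and intersections of members of τ.
All pairwise intersections and unions checked — each lies in τ. Therefore τ satisfies (T1), (T2), (T3): it IS a topology on X.


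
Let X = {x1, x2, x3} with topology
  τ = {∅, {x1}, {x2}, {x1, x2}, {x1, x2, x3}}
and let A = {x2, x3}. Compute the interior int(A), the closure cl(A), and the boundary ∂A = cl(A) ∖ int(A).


int(A) = {x2}, cl(A) = {x2, x3}, ∂A = {x3}.

Closed sets in (X, τ) are complements of opens:
  closed(X, τ) = {∅, {x3}, {x1, x3}, {x2, x3}, {x1, x2, x3}}.
int(A) = ⋃ {U ∈ τ : U ⊆ A}. Opens contained in A: ∅, {x2}.
Taking the union of these: int(A) = {x2}.
cl(A) = ⋂ {C closed : A ⊆ C}. Closed sets containing A: {x2, x3}, {x1, x2, x3}.
Intersecting these: cl(A) = {x2, x3}.
∂A = cl(A) ∖ int(A) = {x2, x3} ∖ {x2} = {x3}.


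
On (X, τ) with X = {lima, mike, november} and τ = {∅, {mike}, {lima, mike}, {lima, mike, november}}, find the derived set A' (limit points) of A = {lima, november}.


A' = {november}

For each x ∈ X, list the open sets U ∈ τ with x ∈ U, then check whether U ∩ (A ∖ {x}) ≠ ∅ for every such U.
  x = lima: open {lima, mike} ∋ x has {lima, mike} ∩ (A ∖ {lima}) = ∅, so x is NOT a limit point.
  x = mike: open {mike} ∋ x has {mike} ∩ (A ∖ {mike}) = ∅, so x is NOT a limit point.
  x = november: opens ∋ x are {lima, mike, november}; each meets A ∖ {november}, so x IS a limit point.
Collecting: A' = {november}.


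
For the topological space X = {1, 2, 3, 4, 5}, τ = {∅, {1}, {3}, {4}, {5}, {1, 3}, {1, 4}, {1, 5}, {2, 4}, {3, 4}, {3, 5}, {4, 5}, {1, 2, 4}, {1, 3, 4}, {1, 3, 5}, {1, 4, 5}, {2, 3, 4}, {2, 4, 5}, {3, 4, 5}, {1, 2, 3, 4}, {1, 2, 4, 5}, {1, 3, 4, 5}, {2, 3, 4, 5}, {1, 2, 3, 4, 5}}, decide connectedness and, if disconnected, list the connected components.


(X, τ) is disconnected; components = [{1}, {3}, {5}, {2, 4}].

Find clopen sets (U ∈ τ with X ∖ U ∈ τ):
  U = ∅, X ∖ U = {1, 2, 3, 4, 5} — both open, so U is clopen.
  U = {1}, X ∖ U = {2, 3, 4, 5} — both open, so U is clopen.
  U = {3}, X ∖ U = {1, 2, 4, 5} — both open, so U is clopen.
  U = {5}, X ∖ U = {1, 2, 3, 4} — both open, so U is clopen.
  U = {1, 3}, X ∖ U = {2, 4, 5} — both open, so U is clopen.
  U = {1, 5}, X ∖ U = {2, 3, 4} — both open, so U is clopen.
  U = {2, 4}, X ∖ U = {1, 3, 5} — both open, so U is clopen.
  U = {3, 5}, X ∖ U = {1, 2, 4} — both open, so U is clopen.
  U = {1, 2, 4}, X ∖ U = {3, 5} — both open, so U is clopen.
  U = {1, 3, 5}, X ∖ U = {2, 4} — both open, so U is clopen.
  U = {2, 3, 4}, X ∖ U = {1, 5} — both open, so U is clopen.
  U = {2, 4, 5}, X ∖ U = {1, 3} — both open, so U is clopen.
  U = {1, 2, 3, 4}, X ∖ U = {5} — both open, so U is clopen.
  U = {1, 2, 4, 5}, X ∖ U = {3} — both open, so U is clopen.
  U = {2, 3, 4, 5}, X ∖ U = {1} — both open, so U is clopen.
  U = {1, 2, 3, 4, 5}, X ∖ U = ∅ — both open, so U is clopen.
Nontrivial clopen(s) exist: e.g. {1, 3, 5}. So (X, τ) is disconnected.
Compute connected components by grouping points that agree on all clopens:
  component: {1}
  component: {3}
  component: {5}
  component: {2, 4}


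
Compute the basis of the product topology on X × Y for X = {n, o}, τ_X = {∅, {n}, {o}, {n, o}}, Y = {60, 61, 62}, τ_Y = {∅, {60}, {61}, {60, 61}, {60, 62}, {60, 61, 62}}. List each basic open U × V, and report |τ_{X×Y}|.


Basis B = {∅ × ∅, {n} × {60}, {n} × {61}, {o} × {60}, {o} × {61}, {n} × {60, 61}, {n} × {60, 62}, {n, o} × {60}, {n, o} × {61}, {o} × {60, 61}, {o} × {60, 62}, {n} × {60, 61, 62}, {o} × {60, 61, 62}, {n, o} × {60, 61}, {n, o} × {60, 62}, {n, o} × {60, 61, 62}}; |τ_{X×Y}| = 36.

Enumerate products U × V with U ∈ τ_X, V ∈ τ_Y (deduplicated):
  ∅ × ∅ = {} (∅)
  {n} × {60} = {(n,60)}
  {n} × {61} = {(n,61)}
  {o} × {60} = {(o,60)}
  {o} × {61} = {(o,61)}
  {n} × {60, 61} = {(n,60), (n,61)}
  {n} × {60, 62} = {(n,60), (n,62)}
  {n, o} × {60} = {(n,60), (o,60)}
  {n, o} × {61} = {(n,61), (o,61)}
  {o} × {60, 61} = {(o,60), (o,61)}
  {o} × {60, 62} = {(o,60), (o,62)}
  {n} × {60, 61, 62} = {(n,60), (n,61), (n,62)}
  {o} × {60, 61, 62} = {(o,60), (o,61), (o,62)}
  {n, o} × {60, 61} = {(n,60), (n,61), (o,60), (o,61)}
  {n, o} × {60, 62} = {(n,60), (n,62), (o,60), (o,62)}
  {n, o} × {60, 61, 62} = {(n,60), (n,61), (n,62), (o,60), (o,61), (o,62)}
These 16 distinct sets form the basis B.
Close under arbitrary unions to get τ_{X×Y}; counting gives |τ_{X×Y}| = 36.


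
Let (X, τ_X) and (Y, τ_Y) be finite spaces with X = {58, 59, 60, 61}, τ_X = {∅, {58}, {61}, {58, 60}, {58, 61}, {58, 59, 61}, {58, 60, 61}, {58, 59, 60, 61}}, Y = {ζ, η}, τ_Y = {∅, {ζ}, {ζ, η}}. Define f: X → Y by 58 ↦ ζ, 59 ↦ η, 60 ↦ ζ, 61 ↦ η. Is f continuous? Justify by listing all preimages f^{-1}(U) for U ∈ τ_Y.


f IS continuous.

Compute f^{-1}(U) for each U ∈ τ_Y:
  U = ∅: f^{-1}(U) = ∅ ∈ τ_X ✓.
  U = {ζ}: f^{-1}(U) = {58, 60} ∈ τ_X ✓.
  U = {ζ, η}: f^{-1}(U) = {58, 59, 60, 61} ∈ τ_X ✓.
Every preimage lies in τ_X, so f IS continuous.


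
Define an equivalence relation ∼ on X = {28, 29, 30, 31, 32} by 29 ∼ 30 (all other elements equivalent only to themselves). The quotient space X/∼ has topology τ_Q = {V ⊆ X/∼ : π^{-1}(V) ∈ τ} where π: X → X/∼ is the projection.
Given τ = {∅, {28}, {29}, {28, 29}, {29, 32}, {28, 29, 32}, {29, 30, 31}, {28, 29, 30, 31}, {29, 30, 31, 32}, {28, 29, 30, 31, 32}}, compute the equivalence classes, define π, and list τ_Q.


X/∼ = {[28], [29=30], [31], [32]}; |τ_Q| = 6.

Equivalence classes: [28], [29=30], [31], [32].
Quotient map π: X → X/∼ sends 28 ↦ [28], 29 ↦ [29=30], 30 ↦ [29=30], 31 ↦ [31], 32 ↦ [32].
For each subset V ⊆ X/∼, compute π^{-1}(V) ⊆ X and check whether π^{-1}(V) ∈ τ. V is open in τ_Q iff π^{-1}(V) ∈ τ.
  V = {}: π^{-1}(V) = ∅ ∈ τ ✓.
  V = {[28]}: π^{-1}(V) = {28} ∈ τ ✓.
  V = {[29=30]}: π^{-1}(V) = {29, 30} ∉ τ ✗.
  V = {[28], [29=30]}: π^{-1}(V) = {28, 29, 30} ∉ τ ✗.
  V = {[31]}: π^{-1}(V) = {31} ∉ τ ✗.
  V = {[28], [31]}: π^{-1}(V) = {28, 31} ∉ τ ✗.
  V = {[29=30], [31]}: π^{-1}(V) = {29, 30, 31} ∈ τ ✓.
  V = {[28], [29=30], [31]}: π^{-1}(V) = {28, 29, 30, 31} ∈ τ ✓.
  V = {[32]}: π^{-1}(V) = {32} ∉ τ ✗.
  V = {[28], [32]}: π^{-1}(V) = {28, 32} ∉ τ ✗.
  V = {[29=30], [32]}: π^{-1}(V) = {29, 30, 32} ∉ τ ✗.
  V = {[28], [29=30], [32]}: π^{-1}(V) = {28, 29, 30, 32} ∉ τ ✗.
  V = {[31], [32]}: π^{-1}(V) = {31, 32} ∉ τ ✗.
  V = {[28], [31], [32]}: π^{-1}(V) = {28, 31, 32} ∉ τ ✗.
  V = {[29=30], [31], [32]}: π^{-1}(V) = {29, 30, 31, 32} ∈ τ ✓.
  V = {[28], [29=30], [31], [32]}: π^{-1}(V) = {28, 29, 30, 31, 32} ∈ τ ✓.
Open sets in the quotient: τ_Q = {{}, {[28]}, {[29=30], [31]}, {[28], [29=30], [31]}, {[29=30], [31], [32]}, {[28], [29=30], [31], [32]}} (6 elements).


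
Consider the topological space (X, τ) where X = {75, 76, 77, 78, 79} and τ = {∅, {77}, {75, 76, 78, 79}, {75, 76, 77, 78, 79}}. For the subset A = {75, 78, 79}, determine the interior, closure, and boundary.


int(A) = ∅, cl(A) = {75, 76, 78, 79}, ∂A = {75, 76, 78, 79}.

Closed sets in (X, τ) are complements of opens:
  closed(X, τ) = {∅, {77}, {75, 76, 78, 79}, {75, 76, 77, 78, 79}}.
int(A) = ⋃ {U ∈ τ : U ⊆ A}. Opens contained in A: ∅.
Taking the union of these: int(A) = ∅.
cl(A) = ⋂ {C closed : A ⊆ C}. Closed sets containing A: {75, 76, 78, 79}, {75, 76, 77, 78, 79}.
Intersecting these: cl(A) = {75, 76, 78, 79}.
∂A = cl(A) ∖ int(A) = {75, 76, 78, 79} ∖ ∅ = {75, 76, 78, 79}.


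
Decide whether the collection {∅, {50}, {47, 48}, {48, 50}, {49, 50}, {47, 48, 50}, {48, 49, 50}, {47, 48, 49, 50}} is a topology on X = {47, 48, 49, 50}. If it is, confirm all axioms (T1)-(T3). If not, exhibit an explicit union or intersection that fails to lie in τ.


τ is NOT a topology on X.

Axiom (T1): ∅ ∈ τ? Yes; X ∈ τ? Yes.
Axiom (T2/T3): check pairwise unions and intersections of members of τ.
Counterexample for (T3): {47, 48} ∩ {48, 50} = {48} ∉ τ. Therefore τ is NOT a topology.


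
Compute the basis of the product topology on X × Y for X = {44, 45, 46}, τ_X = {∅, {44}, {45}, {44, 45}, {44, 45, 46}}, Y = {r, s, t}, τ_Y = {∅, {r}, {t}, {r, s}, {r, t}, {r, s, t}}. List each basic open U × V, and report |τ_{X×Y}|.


Basis B = {∅ × ∅, {44} × {r}, {44} × {t}, {45} × {r}, {45} × {t}, {44} × {r, s}, {44} × {r, t}, {44, 45} × {r}, {44, 45} × {t}, {45} × {r, s}, {45} × {r, t}, {44} × {r, s, t}, {44, 45, 46} × {r}, {44, 45, 46} × {t}, {45} × {r, s, t}, {44, 45} × {r, s}, {44, 45} × {r, t}, {44, 45} × {r, s, t}, {44, 45, 46} × {r, s}, {44, 45, 46} × {r, t}, {44, 45, 46} × {r, s, t}}; |τ_{X×Y}| = 70.

Enumerate products U × V with U ∈ τ_X, V ∈ τ_Y (deduplicated):
  ∅ × ∅ = {} (∅)
  {44} × {r} = {(44,r)}
  {44} × {t} = {(44,t)}
  {45} × {r} = {(45,r)}
  {45} × {t} = {(45,t)}
  {44} × {r, s} = {(44,r), (44,s)}
  {44} × {r, t} = {(44,r), (44,t)}
  {44, 45} × {r} = {(44,r), (45,r)}
  {44, 45} × {t} = {(44,t), (45,t)}
  {45} × {r, s} = {(45,r), (45,s)}
  {45} × {r, t} = {(45,r), (45,t)}
  {44} × {r, s, t} = {(44,r), (44,s), (44,t)}
  {44, 45, 46} × {r} = {(44,r), (45,r), (46,r)}
  {44, 45, 46} × {t} = {(44,t), (45,t), (46,t)}
  {45} × {r, s, t} = {(45,r), (45,s), (45,t)}
  {44, 45} × {r, s} = {(44,r), (44,s), (45,r), (45,s)}
  {44, 45} × {r, t} = {(44,r), (44,t), (45,r), (45,t)}
  {44, 45} × {r, s, t} = {(44,r), (44,s), (44,t), (45,r), (45,s), (45,t)}
  {44, 45, 46} × {r, s} = {(44,r), (44,s), (45,r), (45,s), (46,r), (46,s)}
  {44, 45, 46} × {r, t} = {(44,r), (44,t), (45,r), (45,t), (46,r), (46,t)}
  {44, 45, 46} × {r, s, t} = {(44,r), (44,s), (44,t), (45,r), (45,s), (45,t), (46,r), (46,s), (46,t)}
These 21 distinct sets form the basis B.
Close under arbitrary unions to get τ_{X×Y}; counting gives |τ_{X×Y}| = 70.


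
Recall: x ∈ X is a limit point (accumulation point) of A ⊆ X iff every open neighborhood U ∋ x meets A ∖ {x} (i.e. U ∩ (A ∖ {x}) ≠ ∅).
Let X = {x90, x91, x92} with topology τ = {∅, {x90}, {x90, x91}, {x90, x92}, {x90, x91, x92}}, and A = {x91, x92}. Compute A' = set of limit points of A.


A' = ∅

For each x ∈ X, list the open sets U ∈ τ with x ∈ U, then check whether U ∩ (A ∖ {x}) ≠ ∅ for every such U.
  x = x90: open {x90} ∋ x has {x90} ∩ (A ∖ {x90}) = ∅, so x is NOT a limit point.
  x = x91: open {x90, x91} ∋ x has {x90, x91} ∩ (A ∖ {x91}) = ∅, so x is NOT a limit point.
  x = x92: open {x90, x92} ∋ x has {x90, x92} ∩ (A ∖ {x92}) = ∅, so x is NOT a limit point.
Collecting: A' = ∅.


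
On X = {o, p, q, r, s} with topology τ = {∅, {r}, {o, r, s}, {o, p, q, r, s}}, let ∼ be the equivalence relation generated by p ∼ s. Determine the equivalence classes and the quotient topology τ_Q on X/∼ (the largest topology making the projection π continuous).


X/∼ = {[o], [p=s], [q], [r]}; |τ_Q| = 3.

Equivalence classes: [o], [p=s], [q], [r].
Quotient map π: X → X/∼ sends o ↦ [o], p ↦ [p=s], q ↦ [q], r ↦ [r], s ↦ [p=s].
For each subset V ⊆ X/∼, compute π^{-1}(V) ⊆ X and check whether π^{-1}(V) ∈ τ. V is open in τ_Q iff π^{-1}(V) ∈ τ.
  V = {}: π^{-1}(V) = ∅ ∈ τ ✓.
  V = {[o]}: π^{-1}(V) = {o} ∉ τ ✗.
  V = {[p=s]}: π^{-1}(V) = {p, s} ∉ τ ✗.
  V = {[o], [p=s]}: π^{-1}(V) = {o, p, s} ∉ τ ✗.
  V = {[q]}: π^{-1}(V) = {q} ∉ τ ✗.
  V = {[o], [q]}: π^{-1}(V) = {o, q} ∉ τ ✗.
  V = {[p=s], [q]}: π^{-1}(V) = {p, q, s} ∉ τ ✗.
  V = {[o], [p=s], [q]}: π^{-1}(V) = {o, p, q, s} ∉ τ ✗.
  V = {[r]}: π^{-1}(V) = {r} ∈ τ ✓.
  V = {[o], [r]}: π^{-1}(V) = {o, r} ∉ τ ✗.
  V = {[p=s], [r]}: π^{-1}(V) = {p, r, s} ∉ τ ✗.
  V = {[o], [p=s], [r]}: π^{-1}(V) = {o, p, r, s} ∉ τ ✗.
  V = {[q], [r]}: π^{-1}(V) = {q, r} ∉ τ ✗.
  V = {[o], [q], [r]}: π^{-1}(V) = {o, q, r} ∉ τ ✗.
  V = {[p=s], [q], [r]}: π^{-1}(V) = {p, q, r, s} ∉ τ ✗.
  V = {[o], [p=s], [q], [r]}: π^{-1}(V) = {o, p, q, r, s} ∈ τ ✓.
Open sets in the quotient: τ_Q = {{}, {[r]}, {[o], [p=s], [q], [r]}} (3 elements).


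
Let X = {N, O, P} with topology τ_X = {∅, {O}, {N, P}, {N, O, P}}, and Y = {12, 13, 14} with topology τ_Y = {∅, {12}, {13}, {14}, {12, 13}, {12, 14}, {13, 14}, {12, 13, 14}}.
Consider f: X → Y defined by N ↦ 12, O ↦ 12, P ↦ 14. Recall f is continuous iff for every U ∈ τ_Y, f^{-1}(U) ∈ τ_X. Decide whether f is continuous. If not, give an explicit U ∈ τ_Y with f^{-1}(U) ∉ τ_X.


f is NOT continuous.

Compute f^{-1}(U) for each U ∈ τ_Y:
  U = ∅: f^{-1}(U) = ∅ ∈ τ_X ✓.
  U = {12}: f^{-1}(U) = {N, O} ∉ τ_X ✗.
  U = {13}: f^{-1}(U) = ∅ ∈ τ_X ✓.
  U = {14}: f^{-1}(U) = {P} ∉ τ_X ✗.
  U = {12, 13}: f^{-1}(U) = {N, O} ∉ τ_X ✗.
  U = {12, 14}: f^{-1}(U) = {N, O, P} ∈ τ_X ✓.
  U = {13, 14}: f^{-1}(U) = {P} ∉ τ_X ✗.
  U = {12, 13, 14}: f^{-1}(U) = {N, O, P} ∈ τ_X ✓.
Found U = {12} with f^{-1}(U) = {N, O} not in τ_X. Therefore f is NOT continuous.


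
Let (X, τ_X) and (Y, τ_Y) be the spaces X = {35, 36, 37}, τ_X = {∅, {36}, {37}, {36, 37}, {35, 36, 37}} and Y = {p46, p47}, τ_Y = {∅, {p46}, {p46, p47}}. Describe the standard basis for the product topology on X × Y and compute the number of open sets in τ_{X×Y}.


Basis B = {∅ × ∅, {36} × {p46}, {37} × {p46}, {36} × {p46, p47}, {36, 37} × {p46}, {37} × {p46, p47}, {35, 36, 37} × {p46}, {36, 37} × {p46, p47}, {35, 36, 37} × {p46, p47}}; |τ_{X×Y}| = 14.

Enumerate products U × V with U ∈ τ_X, V ∈ τ_Y (deduplicated):
  ∅ × ∅ = {} (∅)
  {36} × {p46} = {(36,p46)}
  {37} × {p46} = {(37,p46)}
  {36} × {p46, p47} = {(36,p46), (36,p47)}
  {36, 37} × {p46} = {(36,p46), (37,p46)}
  {37} × {p46, p47} = {(37,p46), (37,p47)}
  {35, 36, 37} × {p46} = {(35,p46), (36,p46), (37,p46)}
  {36, 37} × {p46, p47} = {(36,p46), (36,p47), (37,p46), (37,p47)}
  {35, 36, 37} × {p46, p47} = {(35,p46), (35,p47), (36,p46), (36,p47), (37,p46), (37,p47)}
These 9 distinct sets form the basis B.
Close under arbitrary unions to get τ_{X×Y}; counting gives |τ_{X×Y}| = 14.


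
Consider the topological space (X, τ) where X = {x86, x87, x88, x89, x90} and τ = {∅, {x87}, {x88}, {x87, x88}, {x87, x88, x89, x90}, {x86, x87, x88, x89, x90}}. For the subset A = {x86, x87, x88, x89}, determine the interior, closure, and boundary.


int(A) = {x87, x88}, cl(A) = {x86, x87, x88, x89, x90}, ∂A = {x86, x89, x90}.

Closed sets in (X, τ) are complements of opens:
  closed(X, τ) = {∅, {x86}, {x86, x89, x90}, {x86, x87, x89, x90}, {x86, x88, x89, x90}, {x86, x87, x88, x89, x90}}.
int(A) = ⋃ {U ∈ τ : U ⊆ A}. Opens contained in A: ∅, {x87}, {x88}, {x87, x88}.
Taking the union of these: int(A) = {x87, x88}.
cl(A) = ⋂ {C closed : A ⊆ C}. Closed sets containing A: {x86, x87, x88, x89, x90}.
Intersecting these: cl(A) = {x86, x87, x88, x89, x90}.
∂A = cl(A) ∖ int(A) = {x86, x87, x88, x89, x90} ∖ {x87, x88} = {x86, x89, x90}.


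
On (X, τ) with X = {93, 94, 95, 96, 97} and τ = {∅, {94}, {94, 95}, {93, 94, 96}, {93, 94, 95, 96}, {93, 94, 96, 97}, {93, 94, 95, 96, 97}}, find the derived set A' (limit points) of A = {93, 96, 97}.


A' = {93, 96, 97}

For each x ∈ X, list the open sets U ∈ τ with x ∈ U, then check whether U ∩ (A ∖ {x}) ≠ ∅ for every such U.
  x = 93: opens ∋ x are {93, 94, 96}, {93, 94, 95, 96}, {93, 94, 96, 97}, {93, 94, 95, 96, 97}; each meets A ∖ {93}, so x IS a limit point.
  x = 94: open {94} ∋ x has {94} ∩ (A ∖ {94}) = ∅, so x is NOT a limit point.
  x = 95: open {94, 95} ∋ x has {94, 95} ∩ (A ∖ {95}) = ∅, so x is NOT a limit point.
  x = 96: opens ∋ x are {93, 94, 96}, {93, 94, 95, 96}, {93, 94, 96, 97}, {93, 94, 95, 96, 97}; each meets A ∖ {96}, so x IS a limit point.
  x = 97: opens ∋ x are {93, 94, 96, 97}, {93, 94, 95, 96, 97}; each meets A ∖ {97}, so x IS a limit point.
Collecting: A' = {93, 96, 97}.


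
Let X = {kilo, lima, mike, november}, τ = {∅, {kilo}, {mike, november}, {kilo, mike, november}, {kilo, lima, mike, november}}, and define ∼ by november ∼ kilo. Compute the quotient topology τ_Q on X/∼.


X/∼ = {[kilo=november], [lima], [mike]}; |τ_Q| = 3.

Equivalence classes: [kilo=november], [lima], [mike].
Quotient map π: X → X/∼ sends kilo ↦ [kilo=november], lima ↦ [lima], mike ↦ [mike], november ↦ [kilo=november].
For each subset V ⊆ X/∼, compute π^{-1}(V) ⊆ X and check whether π^{-1}(V) ∈ τ. V is open in τ_Q iff π^{-1}(V) ∈ τ.
  V = {}: π^{-1}(V) = ∅ ∈ τ ✓.
  V = {[kilo=november]}: π^{-1}(V) = {kilo, november} ∉ τ ✗.
  V = {[lima]}: π^{-1}(V) = {lima} ∉ τ ✗.
  V = {[kilo=november], [lima]}: π^{-1}(V) = {kilo, lima, november} ∉ τ ✗.
  V = {[mike]}: π^{-1}(V) = {mike} ∉ τ ✗.
  V = {[kilo=november], [mike]}: π^{-1}(V) = {kilo, mike, november} ∈ τ ✓.
  V = {[lima], [mike]}: π^{-1}(V) = {lima, mike} ∉ τ ✗.
  V = {[kilo=november], [lima], [mike]}: π^{-1}(V) = {kilo, lima, mike, november} ∈ τ ✓.
Open sets in the quotient: τ_Q = {{}, {[kilo=november], [mike]}, {[kilo=november], [lima], [mike]}} (3 elements).


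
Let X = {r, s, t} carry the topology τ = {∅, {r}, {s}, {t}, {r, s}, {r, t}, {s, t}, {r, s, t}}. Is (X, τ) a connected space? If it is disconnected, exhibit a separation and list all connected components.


(X, τ) is disconnected; components = [{r}, {s}, {t}].

Find clopen sets (U ∈ τ with X ∖ U ∈ τ):
  U = ∅, X ∖ U = {r, s, t} — both open, so U is clopen.
  U = {r}, X ∖ U = {s, t} — both open, so U is clopen.
  U = {s}, X ∖ U = {r, t} — both open, so U is clopen.
  U = {t}, X ∖ U = {r, s} — both open, so U is clopen.
  U = {r, s}, X ∖ U = {t} — both open, so U is clopen.
  U = {r, t}, X ∖ U = {s} — both open, so U is clopen.
  U = {s, t}, X ∖ U = {r} — both open, so U is clopen.
  U = {r, s, t}, X ∖ U = ∅ — both open, so U is clopen.
Nontrivial clopen(s) exist: e.g. {t}. So (X, τ) is disconnected.
Compute connected components by grouping points that agree on all clopens:
  component: {r}
  component: {s}
  component: {t}


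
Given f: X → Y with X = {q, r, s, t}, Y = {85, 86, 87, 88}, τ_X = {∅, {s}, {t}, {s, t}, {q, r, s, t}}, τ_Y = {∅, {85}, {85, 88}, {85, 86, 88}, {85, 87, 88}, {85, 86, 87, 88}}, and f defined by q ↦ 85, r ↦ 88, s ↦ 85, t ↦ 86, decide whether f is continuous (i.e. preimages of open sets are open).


f is NOT continuous.

Compute f^{-1}(U) for each U ∈ τ_Y:
  U = ∅: f^{-1}(U) = ∅ ∈ τ_X ✓.
  U = {85}: f^{-1}(U) = {q, s} ∉ τ_X ✗.
  U = {85, 88}: f^{-1}(U) = {q, r, s} ∉ τ_X ✗.
  U = {85, 86, 88}: f^{-1}(U) = {q, r, s, t} ∈ τ_X ✓.
  U = {85, 87, 88}: f^{-1}(U) = {q, r, s} ∉ τ_X ✗.
  U = {85, 86, 87, 88}: f^{-1}(U) = {q, r, s, t} ∈ τ_X ✓.
Found U = {85} with f^{-1}(U) = {q, s} not in τ_X. Therefore f is NOT continuous.


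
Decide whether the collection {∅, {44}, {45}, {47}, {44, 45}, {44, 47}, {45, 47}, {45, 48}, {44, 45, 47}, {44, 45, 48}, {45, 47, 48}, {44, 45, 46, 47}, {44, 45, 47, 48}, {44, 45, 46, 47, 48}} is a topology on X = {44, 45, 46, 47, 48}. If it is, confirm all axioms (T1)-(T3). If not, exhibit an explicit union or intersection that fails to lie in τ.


τ IS a topology on X.

Axiom (T1): ∅ ∈ τ? Yes; X ∈ τ? Yes.
Axiom (T2/T3): check pairwise unions and intersections of members of τ.
All pairwise intersections and unions checked — each lies in τ. Therefore τ satisfies (T1), (T2), (T3): it IS a topology on X.


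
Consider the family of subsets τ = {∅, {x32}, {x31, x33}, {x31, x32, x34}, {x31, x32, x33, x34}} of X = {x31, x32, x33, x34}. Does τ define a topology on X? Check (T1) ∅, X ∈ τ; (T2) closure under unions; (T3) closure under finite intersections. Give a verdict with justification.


τ is NOT a topology on X.

Axiom (T1): ∅ ∈ τ? Yes; X ∈ τ? Yes.
Axiom (T2/T3): check pairwise unions and intersections of members of τ.
Counterexample for (T2): {x32} ∪ {x31, x33} = {x31, x32, x33} ∉ τ. Therefore τ is NOT a topology.


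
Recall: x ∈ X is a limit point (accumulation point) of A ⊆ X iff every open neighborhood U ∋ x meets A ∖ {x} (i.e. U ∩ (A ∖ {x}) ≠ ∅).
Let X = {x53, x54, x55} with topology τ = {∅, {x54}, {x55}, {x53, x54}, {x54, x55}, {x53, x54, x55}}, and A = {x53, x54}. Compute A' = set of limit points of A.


A' = {x53}

For each x ∈ X, list the open sets U ∈ τ with x ∈ U, then check whether U ∩ (A ∖ {x}) ≠ ∅ for every such U.
  x = x53: opens ∋ x are {x53, x54}, {x53, x54, x55}; each meets A ∖ {x53}, so x IS a limit point.
  x = x54: open {x54} ∋ x has {x54} ∩ (A ∖ {x54}) = ∅, so x is NOT a limit point.
  x = x55: open {x55} ∋ x has {x55} ∩ (A ∖ {x55}) = ∅, so x is NOT a limit point.
Collecting: A' = {x53}.


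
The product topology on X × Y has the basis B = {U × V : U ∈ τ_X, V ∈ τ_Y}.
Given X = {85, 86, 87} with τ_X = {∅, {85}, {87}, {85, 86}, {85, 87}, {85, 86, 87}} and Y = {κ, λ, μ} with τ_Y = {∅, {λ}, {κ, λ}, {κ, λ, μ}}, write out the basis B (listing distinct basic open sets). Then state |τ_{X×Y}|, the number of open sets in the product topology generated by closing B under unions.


Basis B = {∅ × ∅, {85} × {λ}, {87} × {λ}, {85} × {κ, λ}, {85, 86} × {λ}, {85, 87} × {λ}, {87} × {κ, λ}, {85} × {κ, λ, μ}, {85, 86, 87} × {λ}, {87} × {κ, λ, μ}, {85, 86} × {κ, λ}, {85, 87} × {κ, λ}, {85, 86} × {κ, λ, μ}, {85, 87} × {κ, λ, μ}, {85, 86, 87} × {κ, λ}, {85, 86, 87} × {κ, λ, μ}}; |τ_{X×Y}| = 40.

Enumerate products U × V with U ∈ τ_X, V ∈ τ_Y (deduplicated):
  ∅ × ∅ = {} (∅)
  {85} × {λ} = {(85,λ)}
  {87} × {λ} = {(87,λ)}
  {85} × {κ, λ} = {(85,κ), (85,λ)}
  {85, 86} × {λ} = {(85,λ), (86,λ)}
  {85, 87} × {λ} = {(85,λ), (87,λ)}
  {87} × {κ, λ} = {(87,κ), (87,λ)}
  {85} × {κ, λ, μ} = {(85,κ), (85,λ), (85,μ)}
  {85, 86, 87} × {λ} = {(85,λ), (86,λ), (87,λ)}
  {87} × {κ, λ, μ} = {(87,κ), (87,λ), (87,μ)}
  {85, 86} × {κ, λ} = {(85,κ), (85,λ), (86,κ), (86,λ)}
  {85, 87} × {κ, λ} = {(85,κ), (85,λ), (87,κ), (87,λ)}
  {85, 86} × {κ, λ, μ} = {(85,κ), (85,λ), (85,μ), (86,κ), (86,λ), (86,μ)}
  {85, 87} × {κ, λ, μ} = {(85,κ), (85,λ), (85,μ), (87,κ), (87,λ), (87,μ)}
  {85, 86, 87} × {κ, λ} = {(85,κ), (85,λ), (86,κ), (86,λ), (87,κ), (87,λ)}
  {85, 86, 87} × {κ, λ, μ} = {(85,κ), (85,λ), (85,μ), (86,κ), (86,λ), (86,μ), (87,κ), (87,λ), (87,μ)}
These 16 distinct sets form the basis B.
Close under arbitrary unions to get τ_{X×Y}; counting gives |τ_{X×Y}| = 40.


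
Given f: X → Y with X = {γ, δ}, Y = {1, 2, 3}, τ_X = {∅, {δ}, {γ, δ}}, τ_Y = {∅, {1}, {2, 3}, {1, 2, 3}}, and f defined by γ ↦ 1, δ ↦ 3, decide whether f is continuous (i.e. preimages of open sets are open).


f is NOT continuous.

Compute f^{-1}(U) for each U ∈ τ_Y:
  U = ∅: f^{-1}(U) = ∅ ∈ τ_X ✓.
  U = {1}: f^{-1}(U) = {γ} ∉ τ_X ✗.
  U = {2, 3}: f^{-1}(U) = {δ} ∈ τ_X ✓.
  U = {1, 2, 3}: f^{-1}(U) = {γ, δ} ∈ τ_X ✓.
Found U = {1} with f^{-1}(U) = {γ} not in τ_X. Therefore f is NOT continuous.


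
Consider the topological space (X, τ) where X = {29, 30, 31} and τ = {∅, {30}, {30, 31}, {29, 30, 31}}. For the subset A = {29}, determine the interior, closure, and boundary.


int(A) = ∅, cl(A) = {29}, ∂A = {29}.

Closed sets in (X, τ) are complements of opens:
  closed(X, τ) = {∅, {29}, {29, 31}, {29, 30, 31}}.
int(A) = ⋃ {U ∈ τ : U ⊆ A}. Opens contained in A: ∅.
Taking the union of these: int(A) = ∅.
cl(A) = ⋂ {C closed : A ⊆ C}. Closed sets containing A: {29}, {29, 31}, {29, 30, 31}.
Intersecting these: cl(A) = {29}.
∂A = cl(A) ∖ int(A) = {29} ∖ ∅ = {29}.


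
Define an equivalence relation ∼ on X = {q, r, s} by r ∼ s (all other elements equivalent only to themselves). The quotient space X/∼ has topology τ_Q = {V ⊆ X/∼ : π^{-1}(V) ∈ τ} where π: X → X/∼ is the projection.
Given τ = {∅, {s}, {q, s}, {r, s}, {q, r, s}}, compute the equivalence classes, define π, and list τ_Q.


X/∼ = {[q], [r=s]}; |τ_Q| = 3.

Equivalence classes: [q], [r=s].
Quotient map π: X → X/∼ sends q ↦ [q], r ↦ [r=s], s ↦ [r=s].
For each subset V ⊆ X/∼, compute π^{-1}(V) ⊆ X and check whether π^{-1}(V) ∈ τ. V is open in τ_Q iff π^{-1}(V) ∈ τ.
  V = {}: π^{-1}(V) = ∅ ∈ τ ✓.
  V = {[q]}: π^{-1}(V) = {q} ∉ τ ✗.
  V = {[r=s]}: π^{-1}(V) = {r, s} ∈ τ ✓.
  V = {[q], [r=s]}: π^{-1}(V) = {q, r, s} ∈ τ ✓.
Open sets in the quotient: τ_Q = {{}, {[r=s]}, {[q], [r=s]}} (3 elements).


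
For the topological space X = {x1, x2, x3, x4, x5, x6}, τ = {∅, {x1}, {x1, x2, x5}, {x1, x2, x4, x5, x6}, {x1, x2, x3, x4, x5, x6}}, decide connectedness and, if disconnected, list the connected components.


(X, τ) is connected.

Find clopen sets (U ∈ τ with X ∖ U ∈ τ):
  U = ∅, X ∖ U = {x1, x2, x3, x4, x5, x6} — both open, so U is clopen.
  U = {x1, x2, x3, x4, x5, x6}, X ∖ U = ∅ — both open, so U is clopen.
Only trivial clopens (∅ and X) exist, so (X, τ) is connected.
Compute connected components by grouping points that agree on all clopens:
  component: {x1, x2, x3, x4, x5, x6}


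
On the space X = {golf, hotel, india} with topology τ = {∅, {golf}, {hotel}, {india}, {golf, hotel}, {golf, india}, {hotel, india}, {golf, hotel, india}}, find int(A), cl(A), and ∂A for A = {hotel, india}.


int(A) = {hotel, india}, cl(A) = {hotel, india}, ∂A = ∅.

Closed sets in (X, τ) are complements of opens:
  closed(X, τ) = {∅, {golf}, {hotel}, {india}, {golf, hotel}, {golf, india}, {hotel, india}, {golf, hotel, india}}.
int(A) = ⋃ {U ∈ τ : U ⊆ A}. Opens contained in A: ∅, {hotel}, {india}, {hotel, india}.
Taking the union of these: int(A) = {hotel, india}.
cl(A) = ⋂ {C closed : A ⊆ C}. Closed sets containing A: {hotel, india}, {golf, hotel, india}.
Intersecting these: cl(A) = {hotel, india}.
∂A = cl(A) ∖ int(A) = {hotel, india} ∖ {hotel, india} = ∅.


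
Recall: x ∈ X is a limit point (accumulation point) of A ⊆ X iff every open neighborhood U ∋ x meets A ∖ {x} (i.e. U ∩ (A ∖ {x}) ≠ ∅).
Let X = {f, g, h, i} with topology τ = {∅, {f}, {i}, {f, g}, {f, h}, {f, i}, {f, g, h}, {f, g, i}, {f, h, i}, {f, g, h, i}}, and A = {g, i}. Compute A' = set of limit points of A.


A' = ∅

For each x ∈ X, list the open sets U ∈ τ with x ∈ U, then check whether U ∩ (A ∖ {x}) ≠ ∅ for every such U.
  x = f: open {f} ∋ x has {f} ∩ (A ∖ {f}) = ∅, so x is NOT a limit point.
  x = g: open {f, g} ∋ x has {f, g} ∩ (A ∖ {g}) = ∅, so x is NOT a limit point.
  x = h: open {f, h} ∋ x has {f, h} ∩ (A ∖ {h}) = ∅, so x is NOT a limit point.
  x = i: open {i} ∋ x has {i} ∩ (A ∖ {i}) = ∅, so x is NOT a limit point.
Collecting: A' = ∅.


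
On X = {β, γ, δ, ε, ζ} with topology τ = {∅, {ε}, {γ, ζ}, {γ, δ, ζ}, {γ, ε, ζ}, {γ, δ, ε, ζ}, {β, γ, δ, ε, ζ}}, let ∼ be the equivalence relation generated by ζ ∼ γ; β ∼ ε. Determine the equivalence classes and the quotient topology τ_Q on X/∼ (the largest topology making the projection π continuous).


X/∼ = {[β=ε], [γ=ζ], [δ]}; |τ_Q| = 4.

Equivalence classes: [β=ε], [γ=ζ], [δ].
Quotient map π: X → X/∼ sends β ↦ [β=ε], γ ↦ [γ=ζ], δ ↦ [δ], ε ↦ [β=ε], ζ ↦ [γ=ζ].
For each subset V ⊆ X/∼, compute π^{-1}(V) ⊆ X and check whether π^{-1}(V) ∈ τ. V is open in τ_Q iff π^{-1}(V) ∈ τ.
  V = {}: π^{-1}(V) = ∅ ∈ τ ✓.
  V = {[β=ε]}: π^{-1}(V) = {β, ε} ∉ τ ✗.
  V = {[γ=ζ]}: π^{-1}(V) = {γ, ζ} ∈ τ ✓.
  V = {[β=ε], [γ=ζ]}: π^{-1}(V) = {β, γ, ε, ζ} ∉ τ ✗.
  V = {[δ]}: π^{-1}(V) = {δ} ∉ τ ✗.
  V = {[β=ε], [δ]}: π^{-1}(V) = {β, δ, ε} ∉ τ ✗.
  V = {[γ=ζ], [δ]}: π^{-1}(V) = {γ, δ, ζ} ∈ τ ✓.
  V = {[β=ε], [γ=ζ], [δ]}: π^{-1}(V) = {β, γ, δ, ε, ζ} ∈ τ ✓.
Open sets in the quotient: τ_Q = {{}, {[γ=ζ]}, {[γ=ζ], [δ]}, {[β=ε], [γ=ζ], [δ]}} (4 elements).


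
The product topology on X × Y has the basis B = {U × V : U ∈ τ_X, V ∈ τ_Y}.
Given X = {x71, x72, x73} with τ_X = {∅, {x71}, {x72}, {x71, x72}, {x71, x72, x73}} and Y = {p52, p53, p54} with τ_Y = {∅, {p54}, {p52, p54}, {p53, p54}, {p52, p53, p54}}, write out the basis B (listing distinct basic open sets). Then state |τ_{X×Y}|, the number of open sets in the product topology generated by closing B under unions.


Basis B = {∅ × ∅, {x71} × {p54}, {x72} × {p54}, {x71} × {p52, p54}, {x71} × {p53, p54}, {x71, x72} × {p54}, {x72} × {p52, p54}, {x72} × {p53, p54}, {x71} × {p52, p53, p54}, {x71, x72, x73} × {p54}, {x72} × {p52, p53, p54}, {x71, x72} × {p52, p54}, {x71, x72} × {p53, p54}, {x71, x72} × {p52, p53, p54}, {x71, x72, x73} × {p52, p54}, {x71, x72, x73} × {p53, p54}, {x71, x72, x73} × {p52, p53, p54}}; |τ_{X×Y}| = 50.

Enumerate products U × V with U ∈ τ_X, V ∈ τ_Y (deduplicated):
  ∅ × ∅ = {} (∅)
  {x71} × {p54} = {(x71,p54)}
  {x72} × {p54} = {(x72,p54)}
  {x71} × {p52, p54} = {(x71,p52), (x71,p54)}
  {x71} × {p53, p54} = {(x71,p53), (x71,p54)}
  {x71, x72} × {p54} = {(x71,p54), (x72,p54)}
  {x72} × {p52, p54} = {(x72,p52), (x72,p54)}
  {x72} × {p53, p54} = {(x72,p53), (x72,p54)}
  {x71} × {p52, p53, p54} = {(x71,p52), (x71,p53), (x71,p54)}
  {x71, x72, x73} × {p54} = {(x71,p54), (x72,p54), (x73,p54)}
  {x72} × {p52, p53, p54} = {(x72,p52), (x72,p53), (x72,p54)}
  {x71, x72} × {p52, p54} = {(x71,p52), (x71,p54), (x72,p52), (x72,p54)}
  {x71, x72} × {p53, p54} = {(x71,p53), (x71,p54), (x72,p53), (x72,p54)}
  {x71, x72} × {p52, p53, p54} = {(x71,p52), (x71,p53), (x71,p54), (x72,p52), (x72,p53), (x72,p54)}
  {x71, x72, x73} × {p52, p54} = {(x71,p52), (x71,p54), (x72,p52), (x72,p54), (x73,p52), (x73,p54)}
  {x71, x72, x73} × {p53, p54} = {(x71,p53), (x71,p54), (x72,p53), (x72,p54), (x73,p53), (x73,p54)}
  {x71, x72, x73} × {p52, p53, p54} = {(x71,p52), (x71,p53), (x71,p54), (x72,p52), (x72,p53), (x72,p54), (x73,p52), (x73,p53), (x73,p54)}
These 17 distinct sets form the basis B.
Close under arbitrary unions to get τ_{X×Y}; counting gives |τ_{X×Y}| = 50.


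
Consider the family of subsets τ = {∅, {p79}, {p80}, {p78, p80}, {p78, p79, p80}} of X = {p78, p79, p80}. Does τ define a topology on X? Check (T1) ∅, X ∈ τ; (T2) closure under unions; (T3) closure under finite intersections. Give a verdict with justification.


τ is NOT a topology on X.

Axiom (T1): ∅ ∈ τ? Yes; X ∈ τ? Yes.
Axiom (T2/T3): check pairwise unions and intersections of members of τ.
Counterexample for (T2): {p79} ∪ {p80} = {p79, p80} ∉ τ. Therefore τ is NOT a topology.


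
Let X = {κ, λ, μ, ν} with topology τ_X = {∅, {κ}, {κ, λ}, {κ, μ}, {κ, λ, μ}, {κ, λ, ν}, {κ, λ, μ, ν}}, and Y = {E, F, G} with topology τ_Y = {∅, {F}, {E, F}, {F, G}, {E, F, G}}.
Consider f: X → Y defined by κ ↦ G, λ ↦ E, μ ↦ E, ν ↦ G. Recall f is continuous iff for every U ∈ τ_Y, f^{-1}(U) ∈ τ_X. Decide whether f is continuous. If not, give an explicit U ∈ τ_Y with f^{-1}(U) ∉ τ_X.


f is NOT continuous.

Compute f^{-1}(U) for each U ∈ τ_Y:
  U = ∅: f^{-1}(U) = ∅ ∈ τ_X ✓.
  U = {F}: f^{-1}(U) = ∅ ∈ τ_X ✓.
  U = {E, F}: f^{-1}(U) = {λ, μ} ∉ τ_X ✗.
  U = {F, G}: f^{-1}(U) = {κ, ν} ∉ τ_X ✗.
  U = {E, F, G}: f^{-1}(U) = {κ, λ, μ, ν} ∈ τ_X ✓.
Found U = {E, F} with f^{-1}(U) = {λ, μ} not in τ_X. Therefore f is NOT continuous.


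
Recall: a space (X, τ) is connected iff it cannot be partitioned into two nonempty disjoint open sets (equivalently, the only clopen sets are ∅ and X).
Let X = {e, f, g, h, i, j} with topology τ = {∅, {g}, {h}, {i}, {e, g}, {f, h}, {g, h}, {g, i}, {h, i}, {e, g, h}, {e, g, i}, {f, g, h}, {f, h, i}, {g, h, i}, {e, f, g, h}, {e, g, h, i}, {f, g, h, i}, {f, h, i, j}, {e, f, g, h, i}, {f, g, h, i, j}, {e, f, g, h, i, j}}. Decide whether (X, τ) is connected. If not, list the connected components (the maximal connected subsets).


(X, τ) is disconnected; components = [{e, g}, {f, h, i, j}].

Find clopen sets (U ∈ τ with X ∖ U ∈ τ):
  U = ∅, X ∖ U = {e, f, g, h, i, j} — both open, so U is clopen.
  U = {e, g}, X ∖ U = {f, h, i, j} — both open, so U is clopen.
  U = {f, h, i, j}, X ∖ U = {e, g} — both open, so U is clopen.
  U = {e, f, g, h, i, j}, X ∖ U = ∅ — both open, so U is clopen.
Nontrivial clopen(s) exist: e.g. {f, h, i, j}. So (X, τ) is disconnected.
Compute connected components by grouping points that agree on all clopens:
  component: {e, g}
  component: {f, h, i, j}
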